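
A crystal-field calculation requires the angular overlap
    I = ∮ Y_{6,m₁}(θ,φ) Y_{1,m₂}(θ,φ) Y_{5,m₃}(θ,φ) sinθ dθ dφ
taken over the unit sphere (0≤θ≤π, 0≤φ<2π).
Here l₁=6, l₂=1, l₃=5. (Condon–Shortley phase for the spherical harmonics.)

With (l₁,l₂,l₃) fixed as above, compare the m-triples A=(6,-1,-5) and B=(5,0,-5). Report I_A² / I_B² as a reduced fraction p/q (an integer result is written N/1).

6/1

Shared (l₁,l₂,l₃)=(6,1,5): N and (l;000)² cancel in I_A²/I_B².
A: Δ = 2!·10!·0!/13! = 1/858; Racah Σ t=0..0: t=0:+1/7257600 = 1/7257600; ⇒ 3j(6 1 5; 6 -1 -5)² = 1/13, sgn +1
B: Δ = 2!·10!·0!/13! = 1/858; Racah Σ t=1..1: t=1:−1/3628800 = -1/3628800; ⇒ 3j(6 1 5; 5 0 -5)² = 1/78, sgn -1
I_A²/I_B² = (1/13)/(1/78) = 6/1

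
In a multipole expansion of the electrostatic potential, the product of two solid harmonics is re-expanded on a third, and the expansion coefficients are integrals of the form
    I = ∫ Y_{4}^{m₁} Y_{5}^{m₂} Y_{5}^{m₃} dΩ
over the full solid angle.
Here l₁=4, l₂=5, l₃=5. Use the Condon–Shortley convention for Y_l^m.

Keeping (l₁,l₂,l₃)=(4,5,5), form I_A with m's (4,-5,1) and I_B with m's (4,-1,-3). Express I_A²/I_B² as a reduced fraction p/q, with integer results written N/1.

1/5

Shared (l₁,l₂,l₃)=(4,5,5): N and (l;000)² cancel in I_A²/I_B².
A: Δ = 4!·4!·6!/15! = 1/3153150; Racah Σ t=0..0: t=0:+1/414720 = 1/414720; ⇒ 3j(4 5 5; 4 -5 1)² = 2/429, sgn +1
B: Δ = 4!·4!·6!/15! = 1/3153150; Racah Σ t=0..0: t=0:+1/27648 = 1/27648; ⇒ 3j(4 5 5; 4 -1 -3)² = 10/429, sgn +1
I_A²/I_B² = (2/429)/(10/429) = 1/5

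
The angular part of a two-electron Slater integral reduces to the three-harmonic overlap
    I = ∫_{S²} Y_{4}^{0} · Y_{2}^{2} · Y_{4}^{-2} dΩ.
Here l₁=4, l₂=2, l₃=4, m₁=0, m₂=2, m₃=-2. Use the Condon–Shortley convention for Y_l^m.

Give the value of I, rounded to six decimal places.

-0.190365

Checks pass: Σm=0; 10 even; l₃=4∈[2,6].
(2·4+1)(2·2+1)(2·4+1) = 405
Δ: 2! 6! 2! / 11! → 1/13860
sum: t=0:+1/192 t=1:−1/36 t=2:+1/192 = -5/288
3j²(4 2 4; 0 0 0) = Δ·Π!·Σ² = 20/693  (sign -1)
sum: t=2:+1/192 = 1/192
3j²(4 2 4; 0 2 -2) = Δ·Π!·Σ² = 3/77  (sign +1)
combine: 4πI² = 405·20/693·3/77 = 2700/5929
take √, sign -1: I = -0.19036462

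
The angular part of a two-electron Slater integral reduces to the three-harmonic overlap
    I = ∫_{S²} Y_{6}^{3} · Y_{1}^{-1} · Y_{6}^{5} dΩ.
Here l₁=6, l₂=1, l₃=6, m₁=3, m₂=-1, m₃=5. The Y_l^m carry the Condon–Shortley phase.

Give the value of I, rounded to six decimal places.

0.000000

Σmᵢ = 7 ≠ 0, so the φ-integral vanishes; I = 0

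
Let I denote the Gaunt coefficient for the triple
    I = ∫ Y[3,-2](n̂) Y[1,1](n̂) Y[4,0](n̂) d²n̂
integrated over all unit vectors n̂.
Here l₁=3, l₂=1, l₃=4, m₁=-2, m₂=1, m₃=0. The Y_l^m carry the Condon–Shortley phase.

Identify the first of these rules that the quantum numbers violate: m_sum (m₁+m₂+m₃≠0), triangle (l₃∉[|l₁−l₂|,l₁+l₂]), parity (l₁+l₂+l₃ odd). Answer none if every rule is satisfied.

m_sum

Σmᵢ = -1  ✗
l₃∈[|l₁−l₂|,l₁+l₂]=[2,4], have l₃=4
Σlᵢ = 8 ⇒ even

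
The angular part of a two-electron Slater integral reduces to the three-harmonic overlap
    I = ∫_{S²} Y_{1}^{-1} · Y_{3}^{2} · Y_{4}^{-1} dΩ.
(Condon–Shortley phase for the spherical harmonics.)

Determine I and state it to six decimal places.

-0.106622

Rules hold: Σm=0, L=8 even, 2≤4≤4.
N = 3·7·9 = 189
Δ = 0!·2!·6!/9! = 1/252
Racah Σ t=0..0: t=0:+1/36 = 1/36
⇒ 3j(1 3 4; 0 0 0)² = 4/63, sgn +1
Racah Σ t=0..0: t=0:+1/240 = 1/240
⇒ 3j(1 3 4; -1 2 -1)² = 1/84, sgn -1
4πI² = N·(3j₀)²·(3jₘ)² = 1/7
I = -1·√(0.142857/4π) = -0.10662181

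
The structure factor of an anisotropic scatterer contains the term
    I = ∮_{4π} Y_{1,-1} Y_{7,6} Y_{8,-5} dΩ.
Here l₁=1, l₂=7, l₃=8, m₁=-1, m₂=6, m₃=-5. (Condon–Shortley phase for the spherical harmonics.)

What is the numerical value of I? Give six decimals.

-0.052996

Rules hold: Σm=0, L=16 even, 6≤8≤8.
N = 3·15·17 = 765
Δ = 0!·2!·14!/17! = 1/2040
Racah Σ t=0..0: t=0:+1/25401600 = 1/25401600
⇒ 3j(1 7 8; 0 0 0)² = 8/255, sgn +1
Racah Σ t=0..0: t=0:+1/12454041600 = 1/12454041600
⇒ 3j(1 7 8; -1 6 -5)² = 1/680, sgn -1
4πI² = N·(3j₀)²·(3jₘ)² = 3/85
I = -1·√(0.0352941/4π) = -0.05299638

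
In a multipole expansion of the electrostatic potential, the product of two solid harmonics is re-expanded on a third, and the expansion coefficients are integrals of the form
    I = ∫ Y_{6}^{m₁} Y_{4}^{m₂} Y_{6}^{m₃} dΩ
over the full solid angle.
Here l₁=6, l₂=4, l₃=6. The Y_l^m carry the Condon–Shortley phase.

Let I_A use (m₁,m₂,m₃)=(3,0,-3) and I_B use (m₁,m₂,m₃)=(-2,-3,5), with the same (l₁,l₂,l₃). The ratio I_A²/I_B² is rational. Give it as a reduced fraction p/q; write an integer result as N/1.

l's match ⇒ only the (l;m) 3-j factors differ between A and B.
A: triangle coeff Δ(6,4,6) = 1/15315300; Σ_t [0,3]: t=0:+1/414720 t=1:−1/51840 t=2:+1/80640 t=3:−1/1451520 = -1/193536; (3j)²=81/17017 [(6 4 6; 3 0 -3)], sign=+1
B: triangle coeff Δ(6,4,6) = 1/15315300; Σ_t [0,1]: t=0:+1/5806080 t=1:−1/725760 = -1/829440; (3j)²=49/2652 [(6 4 6; -2 -3 5)], sign=+1
I_A²/I_B² = (81/17017)/(49/2652) = 972/3773

972/3773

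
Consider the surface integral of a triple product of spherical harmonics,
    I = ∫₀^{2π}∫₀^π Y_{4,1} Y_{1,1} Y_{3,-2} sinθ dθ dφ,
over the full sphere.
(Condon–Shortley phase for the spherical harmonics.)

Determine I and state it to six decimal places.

Checks pass: Σm=0; 8 even; l₃=3∈[3,5].
(2·4+1)(2·1+1)(2·3+1) = 189
Δ: 2! 6! 0! / 9! → 1/252
sum: t=1:−1/36 = -1/36
3j²(4 1 3; 0 0 0) = Δ·Π!·Σ² = 4/63  (sign +1)
sum: t=2:+1/240 = 1/240
3j²(4 1 3; 1 1 -2) = Δ·Π!·Σ² = 1/84  (sign -1)
combine: 4πI² = 189·4/63·1/84 = 1/7
take √, sign -1: I = -0.10662181

-0.106622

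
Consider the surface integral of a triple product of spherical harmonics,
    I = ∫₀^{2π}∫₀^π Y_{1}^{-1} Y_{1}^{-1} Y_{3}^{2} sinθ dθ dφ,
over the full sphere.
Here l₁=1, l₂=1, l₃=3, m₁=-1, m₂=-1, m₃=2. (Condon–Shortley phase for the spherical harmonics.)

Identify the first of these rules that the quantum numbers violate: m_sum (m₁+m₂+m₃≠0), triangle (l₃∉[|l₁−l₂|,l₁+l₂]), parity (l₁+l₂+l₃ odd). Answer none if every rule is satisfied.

m₁+m₂+m₃ = -1 − 1 + 2 = 0  ✓
triangle: |1−1|=0 ≤ l₃=3 ≤ 1+1=2  ✗
parity: l₁+l₂+l₃ = 5 is odd

triangle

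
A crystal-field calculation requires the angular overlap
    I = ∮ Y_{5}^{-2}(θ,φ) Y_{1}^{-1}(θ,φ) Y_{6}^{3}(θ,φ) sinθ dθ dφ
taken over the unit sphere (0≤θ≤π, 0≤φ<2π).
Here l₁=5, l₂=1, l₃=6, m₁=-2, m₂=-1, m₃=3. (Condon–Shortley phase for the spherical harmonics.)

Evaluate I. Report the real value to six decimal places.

m-sum 0 ✓  L=12 even ✓  4≤6≤6 ✓
Π(2lᵢ+1) = 11×3×13 = 429
triangle coeff Δ(5,1,6) = 1/858
Σ_t [0,0]: t=0:+1/14400 = 1/14400
(3j)²=6/143 [(5 1 6; 0 0 0)], sign=+1
Σ_t [0,0]: t=0:+1/60480 = 1/60480
(3j)²=6/143 [(5 1 6; -2 -1 3)], sign=-1
⇒ 4πI² = 108/143
I = (-1)√(108/143/(4π)) = -0.24515397

-0.245154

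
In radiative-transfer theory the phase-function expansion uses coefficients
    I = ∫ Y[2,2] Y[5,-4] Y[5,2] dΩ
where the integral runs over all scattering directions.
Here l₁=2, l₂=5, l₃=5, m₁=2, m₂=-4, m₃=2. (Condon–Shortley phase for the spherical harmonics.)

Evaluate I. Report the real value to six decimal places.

m-sum 0 ✓  L=12 even ✓  3≤5≤7 ✓
Π(2lᵢ+1) = 5×11×11 = 605
triangle coeff Δ(2,5,5) = 1/38610
Σ_t [0,2]: t=0:+1/2880 t=1:−1/576 t=2:+1/2880 = -1/960
(3j)²=10/429 [(2 5 5; 0 0 0)], sign=+1
Σ_t [0,0]: t=0:+1/20160 = 1/20160
(3j)²=12/715 [(2 5 5; 2 -4 2)], sign=-1
⇒ 4πI² = 40/169
I = (-1)√(40/169/(4π)) = -0.13724032

-0.137240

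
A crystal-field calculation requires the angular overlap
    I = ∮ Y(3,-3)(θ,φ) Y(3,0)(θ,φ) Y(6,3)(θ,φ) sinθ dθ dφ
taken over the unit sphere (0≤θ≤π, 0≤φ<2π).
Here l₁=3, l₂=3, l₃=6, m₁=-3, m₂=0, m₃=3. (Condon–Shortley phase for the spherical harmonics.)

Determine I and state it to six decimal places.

-0.108647

Checks pass: Σm=0; 12 even; l₃=6∈[0,6].
(2·3+1)(2·3+1)(2·6+1) = 637
Δ: 0! 6! 6! / 13! → 1/12012
sum: t=0:+1/1296 = 1/1296
3j²(3 3 6; 0 0 0) = Δ·Π!·Σ² = 100/3003  (sign +1)
sum: t=0:+1/25920 = 1/25920
3j²(3 3 6; -3 0 3) = Δ·Π!·Σ² = 1/143  (sign -1)
combine: 4πI² = 637·100/3003·1/143 = 700/4719
take √, sign -1: I = -0.10864734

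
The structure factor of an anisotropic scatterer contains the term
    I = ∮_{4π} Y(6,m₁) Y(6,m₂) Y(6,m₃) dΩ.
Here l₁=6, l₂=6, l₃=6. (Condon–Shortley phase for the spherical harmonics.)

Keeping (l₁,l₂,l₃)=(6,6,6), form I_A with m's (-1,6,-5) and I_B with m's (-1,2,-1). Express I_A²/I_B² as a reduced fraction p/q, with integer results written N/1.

l's match ⇒ only the (l;m) 3-j factors differ between A and B.
A: triangle coeff Δ(6,6,6) = 1/325909584; Σ_t [6,6]: t=6:+1/62208000 = 1/62208000; (3j)²=77/8398 [(6 6 6; -1 6 -5)], sign=-1
B: triangle coeff Δ(6,6,6) = 1/325909584; Σ_t [2,6]: t=2:+1/4147200 t=3:−1/207360 t=4:+1/82944 t=5:−1/207360 t=6:+1/4147200 = 1/345600; (3j)²=420/46189 [(6 6 6; -1 2 -1)], sign=-1
I_A²/I_B² = (77/8398)/(420/46189) = 121/120

121/120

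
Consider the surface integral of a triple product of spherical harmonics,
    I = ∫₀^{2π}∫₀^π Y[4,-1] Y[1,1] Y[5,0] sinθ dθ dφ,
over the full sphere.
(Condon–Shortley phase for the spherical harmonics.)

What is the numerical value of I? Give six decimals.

m-sum 0 ✓  L=10 even ✓  3≤5≤5 ✓
Π(2lᵢ+1) = 9×3×11 = 297
triangle coeff Δ(4,1,5) = 1/495
Σ_t [0,0]: t=0:+1/576 = 1/576
(3j)²=5/99 [(4 1 5; 0 0 0)], sign=-1
Σ_t [0,0]: t=0:+1/1440 = 1/1440
(3j)²=2/99 [(4 1 5; -1 1 0)], sign=-1
⇒ 4πI² = 10/33
I = (+1)√(10/33/(4π)) = 0.15528807

0.155288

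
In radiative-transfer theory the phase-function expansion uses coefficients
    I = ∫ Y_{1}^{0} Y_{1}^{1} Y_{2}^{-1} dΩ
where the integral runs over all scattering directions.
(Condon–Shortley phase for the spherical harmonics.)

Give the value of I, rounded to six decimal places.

-0.218510

Rules hold: Σm=0, L=4 even, 0≤2≤2.
N = 3·3·5 = 45
Δ = 0!·2!·2!/5! = 1/30
Racah Σ t=0..0: t=0:+1/1 = 1/1
⇒ 3j(1 1 2; 0 0 0)² = 2/15, sgn +1
Racah Σ t=0..0: t=0:+1/2 = 1/2
⇒ 3j(1 1 2; 0 1 -1)² = 1/10, sgn -1
4πI² = N·(3j₀)²·(3jₘ)² = 3/5
I = -1·√(0.6/4π) = -0.21850969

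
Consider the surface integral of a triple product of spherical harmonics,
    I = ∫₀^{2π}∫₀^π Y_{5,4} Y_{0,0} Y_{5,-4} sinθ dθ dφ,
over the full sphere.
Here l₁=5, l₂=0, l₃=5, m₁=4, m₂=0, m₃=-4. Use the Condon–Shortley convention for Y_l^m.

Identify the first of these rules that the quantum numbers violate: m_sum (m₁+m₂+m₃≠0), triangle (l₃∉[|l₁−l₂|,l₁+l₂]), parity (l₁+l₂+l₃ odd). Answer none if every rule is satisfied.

none

Σmᵢ = 0  ✓
l₃∈[|l₁−l₂|,l₁+l₂]=[5,5], have l₃=5  ✓
Σlᵢ = 10 ⇒ even  ✓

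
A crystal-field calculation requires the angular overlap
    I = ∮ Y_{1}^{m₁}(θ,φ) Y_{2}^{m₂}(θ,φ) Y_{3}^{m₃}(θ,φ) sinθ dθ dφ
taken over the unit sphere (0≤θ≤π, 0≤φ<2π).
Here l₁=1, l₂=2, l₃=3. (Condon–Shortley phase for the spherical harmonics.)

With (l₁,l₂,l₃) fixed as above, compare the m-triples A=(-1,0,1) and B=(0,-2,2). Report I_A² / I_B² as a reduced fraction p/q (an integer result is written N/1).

Shared (l₁,l₂,l₃)=(1,2,3): N and (l;000)² cancel in I_A²/I_B².
A: Δ = 0!·2!·4!/7! = 1/105; Racah Σ t=0..0: t=0:+1/8 = 1/8; ⇒ 3j(1 2 3; -1 0 1)² = 2/35, sgn +1
B: Δ = 0!·2!·4!/7! = 1/105; Racah Σ t=0..0: t=0:+1/24 = 1/24; ⇒ 3j(1 2 3; 0 -2 2)² = 1/21, sgn -1
I_A²/I_B² = (2/35)/(1/21) = 6/5

6/5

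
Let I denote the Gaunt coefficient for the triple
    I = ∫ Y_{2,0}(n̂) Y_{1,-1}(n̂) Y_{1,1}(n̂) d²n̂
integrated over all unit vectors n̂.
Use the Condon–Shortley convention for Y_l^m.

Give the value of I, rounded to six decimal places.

m-sum 0 ✓  L=4 even ✓  1≤1≤3 ✓
Π(2lᵢ+1) = 5×3×3 = 45
triangle coeff Δ(2,1,1) = 1/30
Σ_t [1,1]: t=1:−1/1 = -1/1
(3j)²=2/15 [(2 1 1; 0 0 0)], sign=+1
Σ_t [0,0]: t=0:+1/4 = 1/4
(3j)²=1/30 [(2 1 1; 0 -1 1)], sign=+1
⇒ 4πI² = 1/5
I = (+1)√(1/5/(4π)) = 0.12615663

0.126157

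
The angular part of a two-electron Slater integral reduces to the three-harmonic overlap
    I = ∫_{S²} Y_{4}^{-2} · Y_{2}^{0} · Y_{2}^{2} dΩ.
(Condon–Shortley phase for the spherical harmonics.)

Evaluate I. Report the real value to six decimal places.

0.156078

Checks pass: Σm=0; 8 even; l₃=2∈[2,6].
(2·4+1)(2·2+1)(2·2+1) = 225
Δ: 4! 4! 0! / 9! → 1/630
sum: t=2:+1/16 = 1/16
3j²(4 2 2; 0 0 0) = Δ·Π!·Σ² = 2/35  (sign +1)
sum: t=2:+1/96 = 1/96
3j²(4 2 2; -2 0 2) = Δ·Π!·Σ² = 1/42  (sign +1)
combine: 4πI² = 225·2/35·1/42 = 15/49
take √, sign +1: I = 0.15607835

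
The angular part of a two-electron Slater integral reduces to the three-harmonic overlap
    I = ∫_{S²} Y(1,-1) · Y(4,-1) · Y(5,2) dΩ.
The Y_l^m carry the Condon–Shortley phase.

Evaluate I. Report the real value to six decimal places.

Checks pass: Σm=0; 10 even; l₃=5∈[3,5].
(2·1+1)(2·4+1)(2·5+1) = 297
Δ: 0! 2! 8! / 11! → 1/495
sum: t=0:+1/576 = 1/576
3j²(1 4 5; 0 0 0) = Δ·Π!·Σ² = 5/99  (sign -1)
sum: t=0:+1/1440 = 1/1440
3j²(1 4 5; -1 -1 2) = Δ·Π!·Σ² = 7/165  (sign -1)
combine: 4πI² = 297·5/99·7/165 = 7/11
take √, sign +1: I = 0.22503380

0.225034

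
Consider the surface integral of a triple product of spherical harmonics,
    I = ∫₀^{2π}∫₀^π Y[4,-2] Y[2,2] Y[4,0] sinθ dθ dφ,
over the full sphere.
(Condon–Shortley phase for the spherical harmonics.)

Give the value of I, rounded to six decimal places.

Rules hold: Σm=0, L=10 even, 2≤4≤6.
N = 9·5·9 = 405
Δ = 2!·6!·2!/11! = 1/13860
Racah Σ t=0..2: t=0:+1/192 t=1:−1/36 t=2:+1/192 = -5/288
⇒ 3j(4 2 4; 0 0 0)² = 20/693, sgn -1
Racah Σ t=2..2: t=2:+1/192 = 1/192
⇒ 3j(4 2 4; -2 2 0)² = 3/77, sgn +1
4πI² = N·(3j₀)²·(3jₘ)² = 2700/5929
I = -1·√(0.455389/4π) = -0.19036462

-0.190365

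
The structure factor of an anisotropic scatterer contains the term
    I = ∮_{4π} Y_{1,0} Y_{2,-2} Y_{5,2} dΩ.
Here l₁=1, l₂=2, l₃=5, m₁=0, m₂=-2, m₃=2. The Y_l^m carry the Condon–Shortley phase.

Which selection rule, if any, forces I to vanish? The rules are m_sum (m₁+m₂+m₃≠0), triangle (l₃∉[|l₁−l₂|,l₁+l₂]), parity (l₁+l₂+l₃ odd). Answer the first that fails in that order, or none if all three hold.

triangle

Σmᵢ = 0  ✓
l₃∈[|l₁−l₂|,l₁+l₂]=[1,3], have l₃=5  ✗
Σlᵢ = 8 ⇒ even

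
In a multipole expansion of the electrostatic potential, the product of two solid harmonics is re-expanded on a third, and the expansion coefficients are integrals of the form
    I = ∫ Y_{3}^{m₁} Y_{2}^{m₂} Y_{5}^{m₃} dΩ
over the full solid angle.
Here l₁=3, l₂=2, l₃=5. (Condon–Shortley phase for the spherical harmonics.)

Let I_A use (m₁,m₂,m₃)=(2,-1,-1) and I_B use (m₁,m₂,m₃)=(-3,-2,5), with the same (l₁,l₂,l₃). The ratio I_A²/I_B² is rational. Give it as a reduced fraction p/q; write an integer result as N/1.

Same 3,2,5: normalisation and zero-m 3j drop out of the ratio.
A: Δ: 0! 6! 4! / 11! → 1/2310; sum: t=0:+1/720 = 1/720; 3j²(3 2 5; 2 -1 -1) = Δ·Π!·Σ² = 4/385  (sign +1)
B: Δ: 0! 6! 4! / 11! → 1/2310; sum: t=0:+1/17280 = 1/17280; 3j²(3 2 5; -3 -2 5) = Δ·Π!·Σ² = 1/11  (sign +1)
I_A²/I_B² = (4/385)/(1/11) = 4/35

4/35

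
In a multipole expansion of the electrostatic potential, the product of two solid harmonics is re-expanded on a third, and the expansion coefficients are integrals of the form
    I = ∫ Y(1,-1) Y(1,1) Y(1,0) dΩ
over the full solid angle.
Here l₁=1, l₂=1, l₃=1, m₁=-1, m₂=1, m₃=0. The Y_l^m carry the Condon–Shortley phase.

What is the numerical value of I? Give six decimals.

0.000000

L=3 odd ⇒ parity kills the (l;000) factor ⇒ I = 0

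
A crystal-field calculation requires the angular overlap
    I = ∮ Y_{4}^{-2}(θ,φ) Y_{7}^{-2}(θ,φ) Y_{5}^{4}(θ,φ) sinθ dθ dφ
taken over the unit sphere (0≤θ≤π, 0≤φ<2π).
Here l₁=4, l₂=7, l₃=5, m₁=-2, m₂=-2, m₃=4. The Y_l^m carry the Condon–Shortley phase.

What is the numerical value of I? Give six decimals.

-0.139414

Rules hold: Σm=0, L=16 even, 3≤5≤11.
N = 9·15·11 = 1485
Δ = 6!·2!·8!/17! = 1/6126120
Racah Σ t=2..4: t=2:+1/69120 t=3:−1/20736 t=4:+1/69120 = -1/51840
⇒ 3j(4 7 5; 0 0 0)² = 280/21879, sgn +1
Racah Σ t=4..5: t=4:+1/483840 t=5:−1/4838400 = 1/537600
⇒ 3j(4 7 5; -2 -2 4)² = 2187/170170, sgn -1
4πI² = N·(3j₀)²·(3jₘ)² = 131220/537251
I = -1·√(0.244243/4π) = -0.13941403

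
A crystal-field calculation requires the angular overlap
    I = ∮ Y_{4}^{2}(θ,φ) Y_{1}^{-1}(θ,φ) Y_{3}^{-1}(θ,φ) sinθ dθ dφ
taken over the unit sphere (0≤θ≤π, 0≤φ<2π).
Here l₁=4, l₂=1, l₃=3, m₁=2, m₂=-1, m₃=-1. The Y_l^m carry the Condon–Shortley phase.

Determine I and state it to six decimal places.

0.238414

Rules hold: Σm=0, L=8 even, 3≤3≤5.
N = 9·3·7 = 189
Δ = 2!·6!·0!/9! = 1/252
Racah Σ t=1..1: t=1:−1/36 = -1/36
⇒ 3j(4 1 3; 0 0 0)² = 4/63, sgn +1
Racah Σ t=0..0: t=0:+1/96 = 1/96
⇒ 3j(4 1 3; 2 -1 -1)² = 5/84, sgn +1
4πI² = N·(3j₀)²·(3jₘ)² = 5/7
I = +1·√(0.714286/4π) = 0.23841361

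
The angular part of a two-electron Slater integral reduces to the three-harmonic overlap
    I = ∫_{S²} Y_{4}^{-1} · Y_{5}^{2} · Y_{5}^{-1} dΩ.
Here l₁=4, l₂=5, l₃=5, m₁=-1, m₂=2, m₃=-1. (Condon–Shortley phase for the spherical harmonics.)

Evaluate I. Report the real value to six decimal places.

Checks pass: Σm=0; 14 even; l₃=5∈[1,9].
(2·4+1)(2·5+1)(2·5+1) = 1089
Δ: 4! 4! 6! / 15! → 1/3153150
sum: t=0:+1/69120 t=1:−1/1728 t=2:+1/576 t=3:−1/1728 t=4:+1/69120 = 7/11520
3j²(4 5 5; 0 0 0) = Δ·Π!·Σ² = 2/143  (sign -1)
sum: t=1:−1/103680 t=2:+1/2880 t=3:−1/1152 t=4:+1/5184 = -7/20736
3j²(4 5 5; -1 2 -1) = Δ·Π!·Σ² = 35/2574  (sign -1)
combine: 4πI² = 1089·2/143·35/2574 = 35/169
take √, sign +1: I = 0.12837656

0.128377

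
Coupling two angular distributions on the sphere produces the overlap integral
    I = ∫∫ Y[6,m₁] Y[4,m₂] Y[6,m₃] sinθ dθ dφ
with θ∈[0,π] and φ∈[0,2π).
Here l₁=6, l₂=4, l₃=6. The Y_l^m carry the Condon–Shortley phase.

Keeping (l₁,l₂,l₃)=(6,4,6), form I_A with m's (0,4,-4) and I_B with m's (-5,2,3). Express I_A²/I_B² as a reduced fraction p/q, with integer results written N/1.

Shared (l₁,l₂,l₃)=(6,4,6): N and (l;000)² cancel in I_A²/I_B².
A: Δ = 4!·8!·4!/17! = 1/15315300; Racah Σ t=4..4: t=4:+1/829440 = 1/829440; ⇒ 3j(6 4 6; 0 4 -4)² = 35/2431, sgn +1
B: Δ = 4!·8!·4!/17! = 1/15315300; Racah Σ t=3..4: t=3:−1/1451520 t=4:+1/483840 = 1/725760; ⇒ 3j(6 4 6; -5 2 3)² = 24/1547, sgn -1
I_A²/I_B² = (35/2431)/(24/1547) = 245/264

245/264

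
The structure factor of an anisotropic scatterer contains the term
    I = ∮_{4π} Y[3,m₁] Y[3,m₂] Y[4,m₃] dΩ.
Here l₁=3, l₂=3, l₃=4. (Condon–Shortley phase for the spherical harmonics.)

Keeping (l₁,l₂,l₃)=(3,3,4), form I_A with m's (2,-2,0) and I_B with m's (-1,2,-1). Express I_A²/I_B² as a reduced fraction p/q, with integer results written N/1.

Same 3,3,4: normalisation and zero-m 3j drop out of the ratio.
A: Δ: 2! 4! 4! / 11! → 1/34650; sum: t=0:+1/72 t=1:−1/576 = 7/576; 3j²(3 3 4; 2 -2 0) = Δ·Π!·Σ² = 7/198  (sign +1)
B: Δ: 2! 4! 4! / 11! → 1/34650; sum: t=1:−1/144 t=2:+1/48 = 1/72; 3j²(3 3 4; -1 2 -1) = Δ·Π!·Σ² = 16/693  (sign -1)
I_A²/I_B² = (7/198)/(16/693) = 49/32

49/32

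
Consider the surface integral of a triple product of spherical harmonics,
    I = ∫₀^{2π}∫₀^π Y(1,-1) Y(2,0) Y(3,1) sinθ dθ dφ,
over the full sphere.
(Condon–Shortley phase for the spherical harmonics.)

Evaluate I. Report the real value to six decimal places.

m-sum 0 ✓  L=6 even ✓  1≤3≤3 ✓
Π(2lᵢ+1) = 3×5×7 = 105
triangle coeff Δ(1,2,3) = 1/105
Σ_t [0,0]: t=0:+1/4 = 1/4
(3j)²=3/35 [(1 2 3; 0 0 0)], sign=-1
Σ_t [0,0]: t=0:+1/8 = 1/8
(3j)²=2/35 [(1 2 3; -1 0 1)], sign=+1
⇒ 4πI² = 18/35
I = (-1)√(18/35/(4π)) = -0.20230066

-0.202301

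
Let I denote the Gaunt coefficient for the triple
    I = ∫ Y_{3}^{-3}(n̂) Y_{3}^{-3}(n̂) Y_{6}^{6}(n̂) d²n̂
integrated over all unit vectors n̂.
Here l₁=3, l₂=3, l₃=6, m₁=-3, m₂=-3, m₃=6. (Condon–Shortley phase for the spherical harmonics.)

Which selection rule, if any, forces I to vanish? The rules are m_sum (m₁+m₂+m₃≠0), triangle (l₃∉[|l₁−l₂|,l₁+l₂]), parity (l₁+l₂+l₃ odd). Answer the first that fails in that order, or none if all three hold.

none

Σmᵢ = 0  ✓
l₃∈[|l₁−l₂|,l₁+l₂]=[0,6], have l₃=6  ✓
Σlᵢ = 12 ⇒ even  ✓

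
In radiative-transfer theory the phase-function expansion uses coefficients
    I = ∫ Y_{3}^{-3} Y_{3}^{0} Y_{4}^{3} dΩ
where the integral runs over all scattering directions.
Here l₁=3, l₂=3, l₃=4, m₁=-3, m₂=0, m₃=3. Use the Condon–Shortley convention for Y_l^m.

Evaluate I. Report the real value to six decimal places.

0.203551

m-sum 0 ✓  L=10 even ✓  0≤4≤6 ✓
Π(2lᵢ+1) = 7×7×9 = 441
triangle coeff Δ(3,3,4) = 1/34650
Σ_t [0,2]: t=0:+1/72 t=1:−1/16 t=2:+1/72 = -5/144
(3j)²=2/77 [(3 3 4; 0 0 0)], sign=-1
Σ_t [2,2]: t=2:+1/288 = 1/288
(3j)²=1/22 [(3 3 4; -3 0 3)], sign=-1
⇒ 4πI² = 63/121
I = (+1)√(63/121/(4π)) = 0.20355073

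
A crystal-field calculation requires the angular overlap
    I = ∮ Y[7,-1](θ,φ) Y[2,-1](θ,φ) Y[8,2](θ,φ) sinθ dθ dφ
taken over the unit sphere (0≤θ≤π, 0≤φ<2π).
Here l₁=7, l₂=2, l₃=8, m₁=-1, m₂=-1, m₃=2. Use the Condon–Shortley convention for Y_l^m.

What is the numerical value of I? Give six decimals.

L=17 odd ⇒ parity kills the (l;000) factor ⇒ I = 0

0.000000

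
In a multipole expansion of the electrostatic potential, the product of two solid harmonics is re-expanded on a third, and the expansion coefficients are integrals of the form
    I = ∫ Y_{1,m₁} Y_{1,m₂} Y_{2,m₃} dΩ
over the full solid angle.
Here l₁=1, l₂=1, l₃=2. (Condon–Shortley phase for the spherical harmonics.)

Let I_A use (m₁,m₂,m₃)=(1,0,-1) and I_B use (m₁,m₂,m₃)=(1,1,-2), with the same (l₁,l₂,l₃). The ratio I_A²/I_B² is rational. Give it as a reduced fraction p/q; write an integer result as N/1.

1/2

Shared (l₁,l₂,l₃)=(1,1,2): N and (l;000)² cancel in I_A²/I_B².
A: Δ = 0!·2!·2!/5! = 1/30; Racah Σ t=0..0: t=0:+1/2 = 1/2; ⇒ 3j(1 1 2; 1 0 -1)² = 1/10, sgn -1
B: Δ = 0!·2!·2!/5! = 1/30; Racah Σ t=0..0: t=0:+1/4 = 1/4; ⇒ 3j(1 1 2; 1 1 -2)² = 1/5, sgn +1
I_A²/I_B² = (1/10)/(1/5) = 1/2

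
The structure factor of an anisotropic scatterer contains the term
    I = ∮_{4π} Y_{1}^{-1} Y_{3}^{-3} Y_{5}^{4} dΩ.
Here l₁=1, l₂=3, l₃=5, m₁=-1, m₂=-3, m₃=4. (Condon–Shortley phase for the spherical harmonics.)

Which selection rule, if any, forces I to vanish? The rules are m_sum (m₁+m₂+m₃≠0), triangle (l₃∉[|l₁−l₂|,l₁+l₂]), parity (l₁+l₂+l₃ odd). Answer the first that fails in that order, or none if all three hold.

triangle

azimuthal sum: -1 − 3 + 4 = 0  ✓
2 ≤ 5 ≤ 4 (triangle on l)  ✗
L = 1 + 3 + 5 = 9 (odd)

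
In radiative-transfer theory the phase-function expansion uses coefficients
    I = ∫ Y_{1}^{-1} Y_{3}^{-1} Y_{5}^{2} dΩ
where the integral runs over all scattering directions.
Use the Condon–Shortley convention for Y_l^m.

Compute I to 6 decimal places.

0.000000

|1−3|≤5≤1+3 violated ⇒ I = 0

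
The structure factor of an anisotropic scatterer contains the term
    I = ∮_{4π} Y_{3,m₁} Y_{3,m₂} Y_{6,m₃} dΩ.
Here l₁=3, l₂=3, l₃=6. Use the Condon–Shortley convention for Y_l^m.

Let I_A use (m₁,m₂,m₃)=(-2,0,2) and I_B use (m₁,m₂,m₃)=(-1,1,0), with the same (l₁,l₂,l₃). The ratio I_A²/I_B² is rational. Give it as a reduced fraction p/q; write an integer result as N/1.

Shared (l₁,l₂,l₃)=(3,3,6): N and (l;000)² cancel in I_A²/I_B².
A: Δ = 0!·6!·6!/13! = 1/12012; Racah Σ t=0..0: t=0:+1/4320 = 1/4320; ⇒ 3j(3 3 6; -2 0 2)² = 8/429, sgn +1
B: Δ = 0!·6!·6!/13! = 1/12012; Racah Σ t=0..0: t=0:+1/2304 = 1/2304; ⇒ 3j(3 3 6; -1 1 0)² = 75/4004, sgn +1
I_A²/I_B² = (8/429)/(75/4004) = 224/225

224/225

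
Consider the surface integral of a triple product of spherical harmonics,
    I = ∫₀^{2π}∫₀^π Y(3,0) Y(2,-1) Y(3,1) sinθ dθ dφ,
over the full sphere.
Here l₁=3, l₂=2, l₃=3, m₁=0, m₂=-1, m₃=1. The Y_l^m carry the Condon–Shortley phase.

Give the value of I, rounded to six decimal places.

-0.059471

Rules hold: Σm=0, L=8 even, 1≤3≤5.
N = 7·5·7 = 245
Δ = 2!·4!·2!/9! = 1/3780
Racah Σ t=0..2: t=0:+1/24 t=1:−1/4 t=2:+1/24 = -1/6
⇒ 3j(3 2 3; 0 0 0)² = 4/105, sgn +1
Racah Σ t=0..1: t=0:+1/12 t=1:−1/8 = -1/24
⇒ 3j(3 2 3; 0 -1 1)² = 1/210, sgn -1
4πI² = N·(3j₀)²·(3jₘ)² = 2/45
I = -1·√(0.0444444/4π) = -0.05947080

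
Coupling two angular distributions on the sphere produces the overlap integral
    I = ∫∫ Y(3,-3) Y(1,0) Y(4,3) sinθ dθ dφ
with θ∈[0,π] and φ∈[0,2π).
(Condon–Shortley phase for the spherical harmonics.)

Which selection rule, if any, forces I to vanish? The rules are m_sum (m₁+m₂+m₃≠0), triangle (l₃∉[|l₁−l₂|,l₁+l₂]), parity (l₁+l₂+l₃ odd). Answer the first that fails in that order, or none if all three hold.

m₁+m₂+m₃ = -3 + 0 + 3 = 0  ✓
triangle: |3−1|=2 ≤ l₃=4 ≤ 3+1=4  ✓
parity: l₁+l₂+l₃ = 8 is even  ✓

none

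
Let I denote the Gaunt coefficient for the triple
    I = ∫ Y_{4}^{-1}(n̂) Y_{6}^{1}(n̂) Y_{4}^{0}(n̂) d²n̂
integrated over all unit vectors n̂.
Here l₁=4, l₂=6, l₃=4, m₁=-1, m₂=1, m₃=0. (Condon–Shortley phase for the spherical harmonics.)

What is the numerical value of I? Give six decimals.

-0.103072

Rules hold: Σm=0, L=14 even, 2≤4≤10.
N = 9·13·9 = 1053
Δ = 6!·2!·6!/15! = 1/1261260
Racah Σ t=2..4: t=2:+1/4608 t=3:−1/1296 t=4:+1/4608 = -7/20736
⇒ 3j(4 6 4; 0 0 0)² = 20/1287, sgn -1
Racah Σ t=3..5: t=3:−1/3456 t=4:+1/1728 t=5:−1/11520 = 7/34560
⇒ 3j(4 6 4; -1 1 0)² = 7/858, sgn +1
4πI² = N·(3j₀)²·(3jₘ)² = 210/1573
I = -1·√(0.133503/4π) = -0.10307192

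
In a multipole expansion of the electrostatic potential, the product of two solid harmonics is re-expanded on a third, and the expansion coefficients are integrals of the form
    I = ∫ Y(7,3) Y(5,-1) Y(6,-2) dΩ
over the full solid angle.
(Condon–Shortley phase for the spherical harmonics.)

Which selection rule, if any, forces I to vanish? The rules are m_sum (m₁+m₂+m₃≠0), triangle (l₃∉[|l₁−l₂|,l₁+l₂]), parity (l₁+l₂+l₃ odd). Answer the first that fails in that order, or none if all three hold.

none

m₁+m₂+m₃ = 3 − 1 − 2 = 0  ✓
triangle: |7−5|=2 ≤ l₃=6 ≤ 7+5=12  ✓
parity: l₁+l₂+l₃ = 18 is even  ✓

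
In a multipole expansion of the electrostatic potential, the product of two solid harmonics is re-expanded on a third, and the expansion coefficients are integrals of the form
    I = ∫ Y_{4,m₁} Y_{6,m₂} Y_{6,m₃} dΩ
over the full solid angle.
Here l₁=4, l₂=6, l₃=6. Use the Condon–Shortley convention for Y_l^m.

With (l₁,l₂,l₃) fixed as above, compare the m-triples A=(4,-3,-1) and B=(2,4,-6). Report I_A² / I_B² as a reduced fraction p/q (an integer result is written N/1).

l's match ⇒ only the (l;m) 3-j factors differ between A and B.
A: triangle coeff Δ(4,6,6) = 1/15315300; Σ_t [0,0]: t=0:+1/414720 = 1/414720; (3j)²=49/2431 [(4 6 6; 4 -3 -1)], sign=-1
B: triangle coeff Δ(4,6,6) = 1/15315300; Σ_t [2,2]: t=2:+1/3870720 = 1/3870720; (3j)²=135/6188 [(4 6 6; 2 4 -6)], sign=+1
I_A²/I_B² = (49/2431)/(135/6188) = 1372/1485

1372/1485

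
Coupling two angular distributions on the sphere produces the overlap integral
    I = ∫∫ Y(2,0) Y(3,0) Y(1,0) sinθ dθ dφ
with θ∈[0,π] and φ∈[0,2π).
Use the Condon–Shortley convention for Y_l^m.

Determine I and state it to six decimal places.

0.247767

Checks pass: Σm=0; 6 even; l₃=1∈[1,5].
(2·2+1)(2·3+1)(2·1+1) = 105
Δ: 4! 0! 2! / 7! → 1/105
sum: t=2:+1/4 = 1/4
3j²(2 3 1; 0 0 0) = Δ·Π!·Σ² = 3/35  (sign -1)
(m-triple is (0,0,0) — same symbol as above.)
combine: 4πI² = 105·3/35·3/35 = 27/35
take √, sign +1: I = 0.24776670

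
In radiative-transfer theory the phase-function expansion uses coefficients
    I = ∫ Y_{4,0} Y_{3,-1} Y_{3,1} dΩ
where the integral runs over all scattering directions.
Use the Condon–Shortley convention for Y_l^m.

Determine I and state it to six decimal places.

-0.025645

Rules hold: Σm=0, L=10 even, 1≤3≤7.
N = 9·7·7 = 441
Δ = 4!·4!·2!/11! = 1/34650
Racah Σ t=1..3: t=1:−1/72 t=2:+1/16 t=3:−1/72 = 5/144
⇒ 3j(4 3 3; 0 0 0)² = 2/77, sgn -1
Racah Σ t=0..2: t=0:+1/1152 t=1:−1/36 t=2:+1/32 = 5/1152
⇒ 3j(4 3 3; 0 -1 1)² = 1/1386, sgn +1
4πI² = N·(3j₀)²·(3jₘ)² = 1/121
I = -1·√(0.00826446/4π) = -0.02564498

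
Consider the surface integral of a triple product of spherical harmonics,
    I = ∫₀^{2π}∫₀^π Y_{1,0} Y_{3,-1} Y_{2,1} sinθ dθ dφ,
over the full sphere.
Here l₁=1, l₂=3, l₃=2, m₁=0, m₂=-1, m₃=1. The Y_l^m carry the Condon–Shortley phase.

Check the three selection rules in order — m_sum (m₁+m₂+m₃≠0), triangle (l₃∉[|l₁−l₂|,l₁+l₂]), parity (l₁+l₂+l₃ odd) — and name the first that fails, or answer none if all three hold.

m₁+m₂+m₃ = 0 − 1 + 1 = 0  ✓
triangle: |1−3|=2 ≤ l₃=2 ≤ 1+3=4  ✓
parity: l₁+l₂+l₃ = 6 is even  ✓

none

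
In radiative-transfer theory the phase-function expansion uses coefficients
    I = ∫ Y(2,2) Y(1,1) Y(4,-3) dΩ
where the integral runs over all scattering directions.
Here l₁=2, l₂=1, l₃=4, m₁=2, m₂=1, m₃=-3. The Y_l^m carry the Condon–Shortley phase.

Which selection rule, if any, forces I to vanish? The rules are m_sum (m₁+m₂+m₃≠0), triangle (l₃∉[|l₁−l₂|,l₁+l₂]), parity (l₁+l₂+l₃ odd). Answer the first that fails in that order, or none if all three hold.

m₁+m₂+m₃ = 2 + 1 − 3 = 0  ✓
triangle: |2−1|=1 ≤ l₃=4 ≤ 2+1=3  ✗
parity: l₁+l₂+l₃ = 7 is odd

triangle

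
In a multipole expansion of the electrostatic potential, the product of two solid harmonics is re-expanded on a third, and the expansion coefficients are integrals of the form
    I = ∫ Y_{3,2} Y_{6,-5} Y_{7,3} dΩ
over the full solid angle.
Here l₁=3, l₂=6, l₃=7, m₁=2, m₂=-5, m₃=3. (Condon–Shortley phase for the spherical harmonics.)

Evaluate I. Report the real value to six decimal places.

m-sum 0 ✓  L=16 even ✓  3≤7≤9 ✓
Π(2lᵢ+1) = 7×13×15 = 1365
triangle coeff Δ(3,6,7) = 1/2042040
Σ_t [0,2]: t=0:+1/207360 t=1:−1/57600 t=2:+1/207360 = -1/129600
(3j)²=168/12155 [(3 6 7; 0 0 0)], sign=+1
Σ_t [0,1]: t=0:+1/4354560 t=1:−1/87091200 = 19/87091200
(3j)²=361/37128 [(3 6 7; 2 -5 3)], sign=+1
⇒ 4πI² = 7581/41327
I = (+1)√(7581/41327/(4π)) = 0.12082071

0.120821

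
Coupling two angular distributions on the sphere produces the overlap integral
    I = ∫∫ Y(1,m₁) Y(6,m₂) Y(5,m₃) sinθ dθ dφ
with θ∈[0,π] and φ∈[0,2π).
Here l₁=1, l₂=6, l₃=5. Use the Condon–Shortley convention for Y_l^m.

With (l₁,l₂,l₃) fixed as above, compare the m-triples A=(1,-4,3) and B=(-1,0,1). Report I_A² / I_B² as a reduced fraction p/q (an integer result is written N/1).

3/1

l's match ⇒ only the (l;m) 3-j factors differ between A and B.
A: triangle coeff Δ(1,6,5) = 1/858; Σ_t [0,0]: t=0:+1/161280 = 1/161280; (3j)²=15/286 [(1 6 5; 1 -4 3)], sign=+1
B: triangle coeff Δ(1,6,5) = 1/858; Σ_t [2,2]: t=2:+1/34560 = 1/34560; (3j)²=5/286 [(1 6 5; -1 0 1)], sign=+1
I_A²/I_B² = (15/286)/(5/286) = 3/1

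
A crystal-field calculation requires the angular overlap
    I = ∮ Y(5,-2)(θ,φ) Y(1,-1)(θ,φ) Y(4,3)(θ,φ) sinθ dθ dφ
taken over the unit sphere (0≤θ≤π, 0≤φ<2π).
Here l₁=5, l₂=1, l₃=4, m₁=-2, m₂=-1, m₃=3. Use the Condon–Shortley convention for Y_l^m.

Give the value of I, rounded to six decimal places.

0.085055

Rules hold: Σm=0, L=10 even, 4≤4≤6.
N = 11·3·9 = 297
Δ = 2!·8!·0!/11! = 1/495
Racah Σ t=1..1: t=1:−1/576 = -1/576
⇒ 3j(5 1 4; 0 0 0)² = 5/99, sgn -1
Racah Σ t=0..0: t=0:+1/10080 = 1/10080
⇒ 3j(5 1 4; -2 -1 3)² = 1/165, sgn -1
4πI² = N·(3j₀)²·(3jₘ)² = 1/11
I = +1·√(0.0909091/4π) = 0.08505478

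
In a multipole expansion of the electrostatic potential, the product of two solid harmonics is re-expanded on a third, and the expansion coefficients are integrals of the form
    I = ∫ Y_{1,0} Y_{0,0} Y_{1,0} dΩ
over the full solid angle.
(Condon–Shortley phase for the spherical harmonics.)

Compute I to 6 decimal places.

m-sum 0 ✓  L=2 even ✓  1≤1≤1 ✓
Π(2lᵢ+1) = 3×1×3 = 9
triangle coeff Δ(1,0,1) = 1/3
Σ_t [0,0]: t=0:+1/1 = 1/1
(3j)²=1/3 [(1 0 1; 0 0 0)], sign=-1
(m-triple is (0,0,0) — same symbol as above.)
⇒ 4πI² = 1/1
I = (+1)√(1/1/(4π)) = 0.28209479

0.282095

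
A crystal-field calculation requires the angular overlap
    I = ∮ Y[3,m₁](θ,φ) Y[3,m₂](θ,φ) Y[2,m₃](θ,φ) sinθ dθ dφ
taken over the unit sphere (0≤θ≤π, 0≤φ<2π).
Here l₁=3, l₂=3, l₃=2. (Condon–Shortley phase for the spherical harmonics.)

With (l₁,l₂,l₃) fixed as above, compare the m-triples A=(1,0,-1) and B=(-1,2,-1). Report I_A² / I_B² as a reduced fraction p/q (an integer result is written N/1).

Same 3,3,2: normalisation and zero-m 3j drop out of the ratio.
A: Δ: 4! 2! 2! / 9! → 1/3780; sum: t=1:−1/12 t=2:+1/8 = 1/24; 3j²(3 3 2; 1 0 -1) = Δ·Π!·Σ² = 1/210  (sign -1)
B: Δ: 4! 2! 2! / 9! → 1/3780; sum: t=3:−1/12 t=4:+1/48 = -1/16; 3j²(3 3 2; -1 2 -1) = Δ·Π!·Σ² = 1/28  (sign +1)
I_A²/I_B² = (1/210)/(1/28) = 2/15

2/15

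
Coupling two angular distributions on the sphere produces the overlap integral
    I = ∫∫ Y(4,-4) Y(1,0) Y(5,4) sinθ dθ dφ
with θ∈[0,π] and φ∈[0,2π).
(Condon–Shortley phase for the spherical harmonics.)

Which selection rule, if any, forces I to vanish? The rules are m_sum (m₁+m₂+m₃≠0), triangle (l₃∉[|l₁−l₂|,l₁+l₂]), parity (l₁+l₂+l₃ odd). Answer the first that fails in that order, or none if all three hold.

m₁+m₂+m₃ = -4 + 0 + 4 = 0  ✓
triangle: |4−1|=3 ≤ l₃=5 ≤ 4+1=5  ✓
parity: l₁+l₂+l₃ = 10 is even  ✓

none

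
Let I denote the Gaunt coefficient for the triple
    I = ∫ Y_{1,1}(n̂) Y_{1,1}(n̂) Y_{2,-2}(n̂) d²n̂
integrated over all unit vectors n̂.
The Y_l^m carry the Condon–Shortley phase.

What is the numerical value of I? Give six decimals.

Rules hold: Σm=0, L=4 even, 0≤2≤2.
N = 3·3·5 = 45
Δ = 0!·2!·2!/5! = 1/30
Racah Σ t=0..0: t=0:+1/1 = 1/1
⇒ 3j(1 1 2; 0 0 0)² = 2/15, sgn +1
Racah Σ t=0..0: t=0:+1/4 = 1/4
⇒ 3j(1 1 2; 1 1 -2)² = 1/5, sgn +1
4πI² = N·(3j₀)²·(3jₘ)² = 6/5
I = +1·√(1.2/4π) = 0.30901936

0.309019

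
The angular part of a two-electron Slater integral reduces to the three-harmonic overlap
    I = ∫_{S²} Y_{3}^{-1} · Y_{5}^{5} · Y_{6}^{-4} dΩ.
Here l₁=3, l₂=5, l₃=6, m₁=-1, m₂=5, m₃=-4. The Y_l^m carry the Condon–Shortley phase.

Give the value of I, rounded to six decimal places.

Checks pass: Σm=0; 14 even; l₃=6∈[2,8].
(2·3+1)(2·5+1)(2·6+1) = 1001
Δ: 2! 4! 8! / 15! → 1/675675
sum: t=0:+1/8640 t=1:−1/2304 t=2:+1/8640 = -7/34560
3j²(3 5 6; 0 0 0) = Δ·Π!·Σ² = 7/429  (sign -1)
sum: t=2:+1/322560 = 1/322560
3j²(3 5 6; -1 5 -4) = Δ·Π!·Σ² = 18/1001  (sign +1)
combine: 4πI² = 1001·7/429·18/1001 = 42/143
take √, sign -1: I = -0.15288036

-0.152880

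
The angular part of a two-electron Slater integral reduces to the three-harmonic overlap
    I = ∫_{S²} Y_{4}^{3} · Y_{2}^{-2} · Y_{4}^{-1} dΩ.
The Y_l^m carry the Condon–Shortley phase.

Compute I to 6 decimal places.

Checks pass: Σm=0; 10 even; l₃=4∈[2,6].
(2·4+1)(2·2+1)(2·4+1) = 405
Δ: 2! 6! 2! / 11! → 1/13860
sum: t=0:+1/192 t=1:−1/36 t=2:+1/192 = -5/288
3j²(4 2 4; 0 0 0) = Δ·Π!·Σ² = 20/693  (sign -1)
sum: t=0:+1/480 = 1/480
3j²(4 2 4; 3 -2 -1) = Δ·Π!·Σ² = 3/110  (sign -1)
combine: 4πI² = 405·20/693·3/110 = 270/847
take √, sign +1: I = 0.15927046

0.159270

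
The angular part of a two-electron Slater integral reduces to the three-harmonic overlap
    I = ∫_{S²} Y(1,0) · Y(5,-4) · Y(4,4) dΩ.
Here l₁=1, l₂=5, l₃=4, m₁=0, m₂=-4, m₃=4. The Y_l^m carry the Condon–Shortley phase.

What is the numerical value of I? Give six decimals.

Checks pass: Σm=0; 10 even; l₃=4∈[4,6].
(2·1+1)(2·5+1)(2·4+1) = 297
Δ: 2! 0! 8! / 11! → 1/495
sum: t=1:−1/576 = -1/576
3j²(1 5 4; 0 0 0) = Δ·Π!·Σ² = 5/99  (sign -1)
sum: t=1:−1/40320 = -1/40320
3j²(1 5 4; 0 -4 4) = Δ·Π!·Σ² = 1/55  (sign -1)
combine: 4πI² = 297·5/99·1/55 = 3/11
take √, sign +1: I = 0.14731920

0.147319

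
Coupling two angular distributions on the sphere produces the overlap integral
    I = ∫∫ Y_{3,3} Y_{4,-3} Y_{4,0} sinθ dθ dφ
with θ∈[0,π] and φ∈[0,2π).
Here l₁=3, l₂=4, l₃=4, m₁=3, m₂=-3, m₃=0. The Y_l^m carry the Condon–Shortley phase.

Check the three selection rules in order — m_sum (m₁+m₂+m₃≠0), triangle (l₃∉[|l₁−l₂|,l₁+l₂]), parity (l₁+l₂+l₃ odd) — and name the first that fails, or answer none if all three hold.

m₁+m₂+m₃ = 3 − 3 + 0 = 0  ✓
triangle: |3−4|=1 ≤ l₃=4 ≤ 3+4=7  ✓
parity: l₁+l₂+l₃ = 11 is odd  ✗

parity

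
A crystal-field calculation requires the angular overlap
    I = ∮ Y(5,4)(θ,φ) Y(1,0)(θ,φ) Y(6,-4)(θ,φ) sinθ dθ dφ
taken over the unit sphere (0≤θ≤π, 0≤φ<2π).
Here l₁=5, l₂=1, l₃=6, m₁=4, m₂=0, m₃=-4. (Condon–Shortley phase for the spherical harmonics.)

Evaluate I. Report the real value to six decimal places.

Checks pass: Σm=0; 12 even; l₃=6∈[4,6].
(2·5+1)(2·1+1)(2·6+1) = 429
Δ: 0! 10! 2! / 13! → 1/858
sum: t=0:+1/14400 = 1/14400
3j²(5 1 6; 0 0 0) = Δ·Π!·Σ² = 6/143  (sign +1)
sum: t=0:+1/362880 = 1/362880
3j²(5 1 6; 4 0 -4) = Δ·Π!·Σ² = 10/429  (sign +1)
combine: 4πI² = 429·6/143·10/429 = 60/143
take √, sign +1: I = 0.18272698

0.182727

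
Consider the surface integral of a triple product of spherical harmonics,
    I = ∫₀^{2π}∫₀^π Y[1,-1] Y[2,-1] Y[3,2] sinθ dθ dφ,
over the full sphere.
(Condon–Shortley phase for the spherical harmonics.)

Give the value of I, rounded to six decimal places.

m-sum 0 ✓  L=6 even ✓  1≤3≤3 ✓
Π(2lᵢ+1) = 3×5×7 = 105
triangle coeff Δ(1,2,3) = 1/105
Σ_t [0,0]: t=0:+1/4 = 1/4
(3j)²=3/35 [(1 2 3; 0 0 0)], sign=-1
Σ_t [0,0]: t=0:+1/12 = 1/12
(3j)²=2/21 [(1 2 3; -1 -1 2)], sign=-1
⇒ 4πI² = 6/7
I = (+1)√(6/7/(4π)) = 0.26116903

0.261169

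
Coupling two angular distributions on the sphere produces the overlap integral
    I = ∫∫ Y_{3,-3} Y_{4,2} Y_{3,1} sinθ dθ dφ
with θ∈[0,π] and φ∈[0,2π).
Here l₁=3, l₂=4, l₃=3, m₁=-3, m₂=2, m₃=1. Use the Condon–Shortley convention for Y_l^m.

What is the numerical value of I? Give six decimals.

Checks pass: Σm=0; 10 even; l₃=3∈[1,7].
(2·3+1)(2·4+1)(2·3+1) = 441
Δ: 4! 2! 4! / 11! → 1/34650
sum: t=1:−1/72 t=2:+1/16 t=3:−1/72 = 5/144
3j²(3 4 3; 0 0 0) = Δ·Π!·Σ² = 2/77  (sign -1)
sum: t=4:+1/192 = 1/192
3j²(3 4 3; -3 2 1) = Δ·Π!·Σ² = 3/77  (sign +1)
combine: 4πI² = 441·2/77·3/77 = 54/121
take √, sign -1: I = -0.18845135

-0.188451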